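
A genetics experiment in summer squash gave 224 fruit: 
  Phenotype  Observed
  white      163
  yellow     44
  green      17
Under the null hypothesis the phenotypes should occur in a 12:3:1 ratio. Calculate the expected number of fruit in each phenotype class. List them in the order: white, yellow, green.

168, 42, 14

Total ratio parts = 16. Expected numbers out of 224:
  white: 224 × 12/16 = 168
  yellow: 224 × 3/16 = 42
  green: 224 × 1/16 = 14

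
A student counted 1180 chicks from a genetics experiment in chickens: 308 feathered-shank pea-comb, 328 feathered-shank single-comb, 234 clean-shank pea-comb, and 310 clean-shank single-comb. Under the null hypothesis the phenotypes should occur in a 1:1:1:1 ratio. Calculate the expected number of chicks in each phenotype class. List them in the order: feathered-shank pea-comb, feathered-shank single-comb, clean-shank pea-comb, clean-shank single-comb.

The 1:1:1:1 ratio has 4 parts, so with N = 1180 the expected counts are:
  feathered-shank pea-comb: 1180 × 1/4 = 295
  feathered-shank single-comb: 1180 × 1/4 = 295
  clean-shank pea-comb: 1180 × 1/4 = 295
  clean-shank single-comb: 1180 × 1/4 = 295

295, 295, 295, 295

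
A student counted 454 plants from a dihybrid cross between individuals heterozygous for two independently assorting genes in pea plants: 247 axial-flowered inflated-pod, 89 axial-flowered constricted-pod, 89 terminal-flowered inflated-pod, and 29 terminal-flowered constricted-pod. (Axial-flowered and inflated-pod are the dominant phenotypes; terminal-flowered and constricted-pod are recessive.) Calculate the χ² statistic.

A dihybrid F₂ with independent assortment and complete dominance at both loci gives a 9:3:3:1 phenotypic ratio.
Under the 9:3:3:1 hypothesis (Σ ratio = 16, N = 454):
  axial-flowered inflated-pod: 454 × 9/16 = 255.375
  axial-flowered constricted-pod: 454 × 3/16 = 85.125
  terminal-flowered inflated-pod: 454 × 3/16 = 85.125
  terminal-flowered constricted-pod: 454 × 1/16 = 28.375
χ² = Σ (O − E)² / E
  axial-flowered inflated-pod: (247 − 255.375)² / 255.375 = 0.2747
  axial-flowered constricted-pod: (89 − 85.125)² / 85.125 = 0.1764
  terminal-flowered inflated-pod: (89 − 85.125)² / 85.125 = 0.1764
  terminal-flowered constricted-pod: (29 − 28.375)² / 28.375 = 0.0138
χ² = 0.2747 + 0.1764 + 0.1764 + 0.0138 = 0.6413 ≈ 0.641

0.641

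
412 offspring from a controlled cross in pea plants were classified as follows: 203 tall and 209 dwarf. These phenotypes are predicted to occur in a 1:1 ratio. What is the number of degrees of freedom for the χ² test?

1

A goodness-of-fit test with 2 phenotype classes has df = 2 − 1 = 1.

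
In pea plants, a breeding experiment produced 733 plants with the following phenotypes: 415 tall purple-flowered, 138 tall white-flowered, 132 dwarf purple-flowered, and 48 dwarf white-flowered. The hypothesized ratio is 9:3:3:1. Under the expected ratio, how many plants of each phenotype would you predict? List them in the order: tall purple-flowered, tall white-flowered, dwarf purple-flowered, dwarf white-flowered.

412.3125, 137.4375, 137.4375, 45.8125

Under the 9:3:3:1 hypothesis (Σ ratio = 16, N = 733):
  tall purple-flowered: 733 × 9/16 = 412.3125
  tall white-flowered: 733 × 3/16 = 137.4375
  dwarf purple-flowered: 733 × 3/16 = 137.4375
  dwarf white-flowered: 733 × 1/16 = 45.8125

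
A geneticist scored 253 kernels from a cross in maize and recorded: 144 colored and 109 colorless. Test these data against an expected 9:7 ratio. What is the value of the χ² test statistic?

0.046

Expected counts for N = 253 under a 9:7 ratio (total parts = 16):
  colored: 253 × 9/16 = 142.3125
  colorless: 253 × 7/16 = 110.6875
χ² = Σ (O − E)² / E
  colored: (144 − 142.3125)² / 142.3125 = 0.0200
  colorless: (109 − 110.6875)² / 110.6875 = 0.0257
χ² = 0.0200 + 0.0257 = 0.0457 ≈ 0.046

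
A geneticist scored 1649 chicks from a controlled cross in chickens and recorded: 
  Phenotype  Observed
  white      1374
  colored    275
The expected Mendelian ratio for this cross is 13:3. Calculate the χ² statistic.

4.653

Total ratio parts = 16. Expected numbers out of 1649:
  white: 1649 × 13/16 = 1339.8125
  colored: 1649 × 3/16 = 309.1875
χ² = Σ (O − E)² / E
  white: (1374 − 1339.8125)² / 1339.8125 = 0.8723
  colored: (275 − 309.1875)² / 309.1875 = 3.7802
χ² = 0.8723 + 3.7802 = 4.6525 ≈ 4.653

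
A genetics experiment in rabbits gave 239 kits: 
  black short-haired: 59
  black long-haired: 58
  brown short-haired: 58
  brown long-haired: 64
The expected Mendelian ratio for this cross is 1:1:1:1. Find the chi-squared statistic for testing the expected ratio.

0.414

Total ratio parts = 4. Expected numbers out of 239:
  black short-haired: 239 × 1/4 = 59.75
  black long-haired: 239 × 1/4 = 59.75
  brown short-haired: 239 × 1/4 = 59.75
  brown long-haired: 239 × 1/4 = 59.75
χ² = Σ (O − E)² / E
  black short-haired: (59 − 59.75)² / 59.75 = 0.0094
  black long-haired: (58 − 59.75)² / 59.75 = 0.0513
  brown short-haired: (58 − 59.75)² / 59.75 = 0.0513
  brown long-haired: (64 − 59.75)² / 59.75 = 0.3023
χ² = 0.0094 + 0.0513 + 0.0513 + 0.3023 = 0.4143 ≈ 0.414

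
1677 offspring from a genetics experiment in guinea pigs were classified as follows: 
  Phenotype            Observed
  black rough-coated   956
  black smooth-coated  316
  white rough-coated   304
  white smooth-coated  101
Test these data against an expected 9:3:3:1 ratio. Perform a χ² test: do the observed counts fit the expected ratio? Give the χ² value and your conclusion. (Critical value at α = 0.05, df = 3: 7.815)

0.664; consistent

Total ratio parts = 16. Expected numbers out of 1677:
  black rough-coated: 1677 × 9/16 = 943.3125
  black smooth-coated: 1677 × 3/16 = 314.4375
  white rough-coated: 1677 × 3/16 = 314.4375
  white smooth-coated: 1677 × 1/16 = 104.8125
χ² = Σ (O − E)² / E
  black rough-coated: (956 − 943.3125)² / 943.3125 = 0.1706
  black smooth-coated: (316 − 314.4375)² / 314.4375 = 0.0078
  white rough-coated: (304 − 314.4375)² / 314.4375 = 0.3465
  white smooth-coated: (101 − 104.8125)² / 104.8125 = 0.1387
χ² = 0.1706 + 0.0078 + 0.3465 + 0.1387 = 0.6636 ≈ 0.664
Degrees of freedom = 4 − 1 = 3; critical value at α = 0.05 is 7.815.
Since 0.664 < 7.815, we fail to reject the null hypothesis — the data are consistent with the 9:3:3:1 ratio.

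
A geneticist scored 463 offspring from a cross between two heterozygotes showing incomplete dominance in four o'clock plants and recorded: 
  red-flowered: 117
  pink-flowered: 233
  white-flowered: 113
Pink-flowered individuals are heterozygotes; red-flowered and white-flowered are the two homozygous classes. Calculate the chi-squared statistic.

0.089

With incomplete dominance, a heterozygote × heterozygote cross gives a 1:2:1 phenotypic ratio.
The 1:2:1 ratio has 4 parts, so with N = 463 the expected counts are:
  red-flowered: 463 × 1/4 = 115.75
  pink-flowered: 463 × 2/4 = 231.5
  white-flowered: 463 × 1/4 = 115.75
χ² = Σ (O − E)² / E
  red-flowered: (117 − 115.75)² / 115.75 = 0.0135
  pink-flowered: (233 − 231.5)² / 231.5 = 0.0097
  white-flowered: (113 − 115.75)² / 115.75 = 0.0653
χ² = 0.0135 + 0.0097 + 0.0653 = 0.0885 ≈ 0.089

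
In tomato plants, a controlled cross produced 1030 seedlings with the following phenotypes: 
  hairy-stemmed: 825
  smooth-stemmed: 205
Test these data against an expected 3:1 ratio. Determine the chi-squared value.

14.272

Total ratio parts = 4. Expected numbers out of 1030:
  hairy-stemmed: 1030 × 3/4 = 772.5
  smooth-stemmed: 1030 × 1/4 = 257.5
χ² = Σ (O − E)² / E
  hairy-stemmed: (825 − 772.5)² / 772.5 = 3.5680
  smooth-stemmed: (205 − 257.5)² / 257.5 = 10.7039
χ² = 3.5680 + 10.7039 = 14.2719 ≈ 14.272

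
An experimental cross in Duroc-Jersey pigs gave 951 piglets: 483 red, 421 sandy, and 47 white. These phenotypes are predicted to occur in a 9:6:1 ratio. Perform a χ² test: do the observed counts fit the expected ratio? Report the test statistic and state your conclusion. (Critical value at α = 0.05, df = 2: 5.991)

Under the 9:6:1 hypothesis (Σ ratio = 16, N = 951):
  red: 951 × 9/16 = 534.9375
  sandy: 951 × 6/16 = 356.625
  white: 951 × 1/16 = 59.4375
χ² = Σ (O − E)² / E
  red: (483 − 534.9375)² / 534.9375 = 5.0427
  sandy: (421 − 356.625)² / 356.625 = 11.6204
  white: (47 − 59.4375)² / 59.4375 = 2.6026
χ² = 5.0427 + 11.6204 + 2.6026 = 19.2657 ≈ 19.266
Degrees of freedom = 3 − 1 = 2; critical value at α = 0.05 is 5.991.
Since 19.266 > 5.991, we reject the null hypothesis — the data do not fit the 9:6:1 ratio.

19.266; not consistent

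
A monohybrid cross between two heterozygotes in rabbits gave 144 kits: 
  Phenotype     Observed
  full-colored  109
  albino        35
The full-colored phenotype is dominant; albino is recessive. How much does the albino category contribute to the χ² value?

For a monohybrid cross between heterozygotes with complete dominance, the expected phenotypic ratio is 3:1.
Under the 3:1 hypothesis (Σ ratio = 4, N = 144):
  full-colored: 144 × 3/4 = 108
  albino: 144 × 1/4 = 36
Contribution of albino: (35 − 36)² / 36 = 0.0278

0.028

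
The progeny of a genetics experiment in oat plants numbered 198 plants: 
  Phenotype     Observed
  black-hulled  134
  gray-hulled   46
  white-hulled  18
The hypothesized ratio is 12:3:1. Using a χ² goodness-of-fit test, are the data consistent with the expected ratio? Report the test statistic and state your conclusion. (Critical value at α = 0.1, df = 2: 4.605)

6.094; not consistent

Under the 12:3:1 hypothesis (Σ ratio = 16, N = 198):
  black-hulled: 198 × 12/16 = 148.5
  gray-hulled: 198 × 3/16 = 37.125
  white-hulled: 198 × 1/16 = 12.375
χ² = Σ (O − E)² / E
  black-hulled: (134 − 148.5)² / 148.5 = 1.4158
  gray-hulled: (46 − 37.125)² / 37.125 = 2.1216
  white-hulled: (18 − 12.375)² / 12.375 = 2.5568
χ² = 1.4158 + 2.1216 + 2.5568 = 6.0942 ≈ 6.094
Degrees of freedom = 3 − 1 = 2; critical value at α = 0.1 is 4.605.
Since 6.094 > 4.605, we reject the null hypothesis — the data do not fit the 12:3:1 ratio.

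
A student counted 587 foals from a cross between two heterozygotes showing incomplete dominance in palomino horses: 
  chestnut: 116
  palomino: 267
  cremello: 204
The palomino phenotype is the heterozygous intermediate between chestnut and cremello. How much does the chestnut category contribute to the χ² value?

6.443

With incomplete dominance, a heterozygote × heterozygote cross gives a 1:2:1 phenotypic ratio.
Expected counts for N = 587 under a 1:2:1 ratio (total parts = 4):
  chestnut: 587 × 1/4 = 146.75
  palomino: 587 × 2/4 = 293.5
  cremello: 587 × 1/4 = 146.75
Contribution of chestnut: (116 − 146.75)² / 146.75 = 6.4434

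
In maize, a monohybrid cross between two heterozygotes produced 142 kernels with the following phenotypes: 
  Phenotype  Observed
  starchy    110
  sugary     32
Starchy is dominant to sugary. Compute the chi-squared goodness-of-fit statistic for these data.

For a monohybrid cross between heterozygotes with complete dominance, the expected phenotypic ratio is 3:1.
Total ratio parts = 4. Expected numbers out of 142:
  starchy: 142 × 3/4 = 106.5
  sugary: 142 × 1/4 = 35.5
χ² = Σ (O − E)² / E
  starchy: (110 − 106.5)² / 106.5 = 0.1150
  sugary: (32 − 35.5)² / 35.5 = 0.3451
χ² = 0.1150 + 0.3451 = 0.4601 ≈ 0.460

0.460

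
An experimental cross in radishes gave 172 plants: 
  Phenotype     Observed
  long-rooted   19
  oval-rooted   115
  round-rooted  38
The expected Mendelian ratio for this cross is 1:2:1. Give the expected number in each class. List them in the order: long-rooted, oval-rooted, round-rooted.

The 1:2:1 ratio has 4 parts, so with N = 172 the expected counts are:
  long-rooted: 172 × 1/4 = 43
  oval-rooted: 172 × 2/4 = 86
  round-rooted: 172 × 1/4 = 43

43, 86, 43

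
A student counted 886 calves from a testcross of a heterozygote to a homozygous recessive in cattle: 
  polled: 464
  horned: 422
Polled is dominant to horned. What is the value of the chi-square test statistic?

1.991

A testcross of a heterozygote (Aa × aa) gives a 1:1 phenotypic ratio.
Under the 1:1 hypothesis (Σ ratio = 2, N = 886):
  polled: 886 × 1/2 = 443
  horned: 886 × 1/2 = 443
χ² = Σ (O − E)² / E
  polled: (464 − 443)² / 443 = 0.9955
  horned: (422 − 443)² / 443 = 0.9955
χ² = 0.9955 + 0.9955 = 1.991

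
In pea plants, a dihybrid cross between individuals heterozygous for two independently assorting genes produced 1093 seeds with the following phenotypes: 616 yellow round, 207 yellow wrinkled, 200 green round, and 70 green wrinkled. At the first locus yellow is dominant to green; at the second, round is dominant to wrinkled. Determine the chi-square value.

0.184

A dihybrid F₂ with independent assortment and complete dominance at both loci gives a 9:3:3:1 phenotypic ratio.
Under the 9:3:3:1 hypothesis (Σ ratio = 16, N = 1093):
  yellow round: 1093 × 9/16 = 614.8125
  yellow wrinkled: 1093 × 3/16 = 204.9375
  green round: 1093 × 3/16 = 204.9375
  green wrinkled: 1093 × 1/16 = 68.3125
χ² = Σ (O − E)² / E
  yellow round: (616 − 614.8125)² / 614.8125 = 0.0023
  yellow wrinkled: (207 − 204.9375)² / 204.9375 = 0.0208
  green round: (200 − 204.9375)² / 204.9375 = 0.1190
  green wrinkled: (70 − 68.3125)² / 68.3125 = 0.0417
χ² = 0.0023 + 0.0208 + 0.1190 + 0.0417 = 0.1838 ≈ 0.184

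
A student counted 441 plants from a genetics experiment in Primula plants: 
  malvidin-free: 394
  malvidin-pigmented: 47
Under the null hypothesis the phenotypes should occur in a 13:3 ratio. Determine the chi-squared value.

18.957

Expected counts for N = 441 under a 13:3 ratio (total parts = 16):
  malvidin-free: 441 × 13/16 = 358.3125
  malvidin-pigmented: 441 × 3/16 = 82.6875
χ² = Σ (O − E)² / E
  malvidin-free: (394 − 358.3125)² / 358.3125 = 3.5544
  malvidin-pigmented: (47 − 82.6875)² / 82.6875 = 15.4025
χ² = 3.5544 + 15.4025 = 18.9569 ≈ 18.957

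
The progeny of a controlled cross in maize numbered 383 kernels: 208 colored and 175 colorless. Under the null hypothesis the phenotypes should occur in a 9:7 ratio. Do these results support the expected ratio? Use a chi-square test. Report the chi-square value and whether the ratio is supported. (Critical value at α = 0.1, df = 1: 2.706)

Expected counts for N = 383 under a 9:7 ratio (total parts = 16):
  colored: 383 × 9/16 = 215.4375
  colorless: 383 × 7/16 = 167.5625
χ² = Σ (O − E)² / E
  colored: (208 − 215.4375)² / 215.4375 = 0.2568
  colorless: (175 − 167.5625)² / 167.5625 = 0.3301
χ² = 0.2568 + 0.3301 = 0.5869 ≈ 0.587
Degrees of freedom = 2 − 1 = 1; critical value at α = 0.1 is 2.706.
Since 0.587 < 2.706, we fail to reject the null hypothesis — the data are consistent with the 9:7 ratio.

0.587; consistent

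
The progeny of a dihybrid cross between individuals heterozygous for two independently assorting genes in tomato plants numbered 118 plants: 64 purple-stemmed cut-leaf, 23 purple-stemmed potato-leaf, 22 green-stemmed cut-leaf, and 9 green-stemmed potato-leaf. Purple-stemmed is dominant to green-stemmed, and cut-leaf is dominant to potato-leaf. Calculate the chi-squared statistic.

0.478

A dihybrid F₂ with independent assortment and complete dominance at both loci gives a 9:3:3:1 phenotypic ratio.
Expected counts for N = 118 under a 9:3:3:1 ratio (total parts = 16):
  purple-stemmed cut-leaf: 118 × 9/16 = 66.375
  purple-stemmed potato-leaf: 118 × 3/16 = 22.125
  green-stemmed cut-leaf: 118 × 3/16 = 22.125
  green-stemmed potato-leaf: 118 × 1/16 = 7.375
χ² = Σ (O − E)² / E
  purple-stemmed cut-leaf: (64 − 66.375)² / 66.375 = 0.0850
  purple-stemmed potato-leaf: (23 − 22.125)² / 22.125 = 0.0346
  green-stemmed cut-leaf: (22 − 22.125)² / 22.125 = 0.0007
  green-stemmed potato-leaf: (9 − 7.375)² / 7.375 = 0.3581
χ² = 0.0850 + 0.0346 + 0.0007 + 0.3581 = 0.4784 ≈ 0.478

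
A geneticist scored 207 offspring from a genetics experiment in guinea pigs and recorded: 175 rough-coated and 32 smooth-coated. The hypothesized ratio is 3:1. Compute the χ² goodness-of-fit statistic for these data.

10.050

Total ratio parts = 4. Expected numbers out of 207:
  rough-coated: 207 × 3/4 = 155.25
  smooth-coated: 207 × 1/4 = 51.75
χ² = Σ (O − E)² / E
  rough-coated: (175 − 155.25)² / 155.25 = 2.5125
  smooth-coated: (32 − 51.75)² / 51.75 = 7.5374
χ² = 2.5125 + 7.5374 = 10.0499 ≈ 10.050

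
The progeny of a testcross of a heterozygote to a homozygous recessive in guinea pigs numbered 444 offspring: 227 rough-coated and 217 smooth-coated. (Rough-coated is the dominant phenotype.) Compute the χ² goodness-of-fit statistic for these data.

0.225

A testcross of a heterozygote (Aa × aa) gives a 1:1 phenotypic ratio.
Total ratio parts = 2. Expected numbers out of 444:
  rough-coated: 444 × 1/2 = 222
  smooth-coated: 444 × 1/2 = 222
χ² = Σ (O − E)² / E
  rough-coated: (227 − 222)² / 222 = 0.1126
  smooth-coated: (217 − 222)² / 222 = 0.1126
χ² = 0.1126 + 0.1126 = 0.2252 ≈ 0.225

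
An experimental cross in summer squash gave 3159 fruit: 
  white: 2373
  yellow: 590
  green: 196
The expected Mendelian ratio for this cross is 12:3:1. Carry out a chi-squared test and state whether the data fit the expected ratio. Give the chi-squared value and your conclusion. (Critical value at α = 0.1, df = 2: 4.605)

Under the 12:3:1 hypothesis (Σ ratio = 16, N = 3159):
  white: 3159 × 12/16 = 2369.25
  yellow: 3159 × 3/16 = 592.3125
  green: 3159 × 1/16 = 197.4375
χ² = Σ (O − E)² / E
  white: (2373 − 2369.25)² / 2369.25 = 0.0059
  yellow: (590 − 592.3125)² / 592.3125 = 0.0090
  green: (196 − 197.4375)² / 197.4375 = 0.0105
χ² = 0.0059 + 0.0090 + 0.0105 = 0.0254 ≈ 0.025
Degrees of freedom = 3 − 1 = 2; critical value at α = 0.1 is 4.605.
Since 0.025 < 4.605, we fail to reject the null hypothesis — the data are consistent with the 12:3:1 ratio.

0.025; consistent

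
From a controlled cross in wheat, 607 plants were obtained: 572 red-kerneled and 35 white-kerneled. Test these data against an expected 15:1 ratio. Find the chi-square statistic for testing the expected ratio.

Total ratio parts = 16. Expected numbers out of 607:
  red-kerneled: 607 × 15/16 = 569.0625
  white-kerneled: 607 × 1/16 = 37.9375
χ² = Σ (O − E)² / E
  red-kerneled: (572 − 569.0625)² / 569.0625 = 0.0152
  white-kerneled: (35 − 37.9375)² / 37.9375 = 0.2275
χ² = 0.0152 + 0.2275 = 0.2427 ≈ 0.243

0.243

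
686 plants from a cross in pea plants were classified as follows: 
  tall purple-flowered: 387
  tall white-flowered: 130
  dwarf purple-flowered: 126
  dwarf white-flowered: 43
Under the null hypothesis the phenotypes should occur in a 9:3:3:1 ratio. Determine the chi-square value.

0.072

Expected counts for N = 686 under a 9:3:3:1 ratio (total parts = 16):
  tall purple-flowered: 686 × 9/16 = 385.875
  tall white-flowered: 686 × 3/16 = 128.625
  dwarf purple-flowered: 686 × 3/16 = 128.625
  dwarf white-flowered: 686 × 1/16 = 42.875
χ² = Σ (O − E)² / E
  tall purple-flowered: (387 − 385.875)² / 385.875 = 0.0033
  tall white-flowered: (130 − 128.625)² / 128.625 = 0.0147
  dwarf purple-flowered: (126 − 128.625)² / 128.625 = 0.0536
  dwarf white-flowered: (43 − 42.875)² / 42.875 = 0.0004
χ² = 0.0033 + 0.0147 + 0.0536 + 0.0004 = 0.072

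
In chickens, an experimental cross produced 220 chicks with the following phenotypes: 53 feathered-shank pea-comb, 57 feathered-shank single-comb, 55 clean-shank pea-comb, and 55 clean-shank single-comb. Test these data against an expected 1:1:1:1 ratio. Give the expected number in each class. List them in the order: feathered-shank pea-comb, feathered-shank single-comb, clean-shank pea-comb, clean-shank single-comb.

55, 55, 55, 55

Total ratio parts = 4. Expected numbers out of 220:
  feathered-shank pea-comb: 220 × 1/4 = 55
  feathered-shank single-comb: 220 × 1/4 = 55
  clean-shank pea-comb: 220 × 1/4 = 55
  clean-shank single-comb: 220 × 1/4 = 55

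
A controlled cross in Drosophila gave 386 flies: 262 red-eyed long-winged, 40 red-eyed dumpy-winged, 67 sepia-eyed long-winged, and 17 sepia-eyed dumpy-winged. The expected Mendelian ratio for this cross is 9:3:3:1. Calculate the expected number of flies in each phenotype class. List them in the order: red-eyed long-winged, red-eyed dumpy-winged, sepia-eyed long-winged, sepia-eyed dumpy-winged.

217.125, 72.375, 72.375, 24.125

Expected counts for N = 386 under a 9:3:3:1 ratio (total parts = 16):
  red-eyed long-winged: 386 × 9/16 = 217.125
  red-eyed dumpy-winged: 386 × 3/16 = 72.375
  sepia-eyed long-winged: 386 × 3/16 = 72.375
  sepia-eyed dumpy-winged: 386 × 1/16 = 24.125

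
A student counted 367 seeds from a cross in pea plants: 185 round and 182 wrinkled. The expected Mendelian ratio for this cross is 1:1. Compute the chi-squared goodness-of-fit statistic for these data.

Under the 1:1 hypothesis (Σ ratio = 2, N = 367):
  round: 367 × 1/2 = 183.5
  wrinkled: 367 × 1/2 = 183.5
χ² = Σ (O − E)² / E
  round: (185 − 183.5)² / 183.5 = 0.0123
  wrinkled: (182 − 183.5)² / 183.5 = 0.0123
χ² = 0.0123 + 0.0123 = 0.0246 ≈ 0.025

0.025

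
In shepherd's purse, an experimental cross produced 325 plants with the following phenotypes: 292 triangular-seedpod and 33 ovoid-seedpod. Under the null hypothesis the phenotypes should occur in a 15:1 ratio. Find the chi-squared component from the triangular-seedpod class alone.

Expected counts for N = 325 under a 15:1 ratio (total parts = 16):
  triangular-seedpod: 325 × 15/16 = 304.6875
  ovoid-seedpod: 325 × 1/16 = 20.3125
Contribution of triangular-seedpod: (292 − 304.6875)² / 304.6875 = 0.5283

0.528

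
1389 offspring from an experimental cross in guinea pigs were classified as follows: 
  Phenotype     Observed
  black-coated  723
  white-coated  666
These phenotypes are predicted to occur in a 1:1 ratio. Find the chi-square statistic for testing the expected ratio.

Total ratio parts = 2. Expected numbers out of 1389:
  black-coated: 1389 × 1/2 = 694.5
  white-coated: 1389 × 1/2 = 694.5
χ² = Σ (O − E)² / E
  black-coated: (723 − 694.5)² / 694.5 = 1.1695
  white-coated: (666 − 694.5)² / 694.5 = 1.1695
χ² = 1.1695 + 1.1695 = 2.339

2.339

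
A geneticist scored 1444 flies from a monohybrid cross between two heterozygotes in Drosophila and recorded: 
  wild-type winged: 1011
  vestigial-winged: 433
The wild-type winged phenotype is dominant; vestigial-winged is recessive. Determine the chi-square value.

19.147

For a monohybrid cross between heterozygotes with complete dominance, the expected phenotypic ratio is 3:1.
Under the 3:1 hypothesis (Σ ratio = 4, N = 1444):
  wild-type winged: 1444 × 3/4 = 1083
  vestigial-winged: 1444 × 1/4 = 361
χ² = Σ (O − E)² / E
  wild-type winged: (1011 − 1083)² / 1083 = 4.7867
  vestigial-winged: (433 − 361)² / 361 = 14.3601
χ² = 4.7867 + 14.3601 = 19.1468 ≈ 19.147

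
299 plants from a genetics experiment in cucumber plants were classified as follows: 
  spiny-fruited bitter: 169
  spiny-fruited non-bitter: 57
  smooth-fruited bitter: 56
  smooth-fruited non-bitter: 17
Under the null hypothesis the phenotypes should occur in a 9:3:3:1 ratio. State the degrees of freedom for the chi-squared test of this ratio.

3

A goodness-of-fit test with 4 phenotype classes has df = 4 − 1 = 3.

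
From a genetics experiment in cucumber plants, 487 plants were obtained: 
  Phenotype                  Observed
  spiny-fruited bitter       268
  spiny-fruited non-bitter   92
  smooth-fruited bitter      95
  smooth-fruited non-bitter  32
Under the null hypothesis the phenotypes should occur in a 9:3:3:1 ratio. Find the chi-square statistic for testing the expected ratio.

0.363

Expected counts for N = 487 under a 9:3:3:1 ratio (total parts = 16):
  spiny-fruited bitter: 487 × 9/16 = 273.9375
  spiny-fruited non-bitter: 487 × 3/16 = 91.3125
  smooth-fruited bitter: 487 × 3/16 = 91.3125
  smooth-fruited non-bitter: 487 × 1/16 = 30.4375
χ² = Σ (O − E)² / E
  spiny-fruited bitter: (268 − 273.9375)² / 273.9375 = 0.1287
  spiny-fruited non-bitter: (92 − 91.3125)² / 91.3125 = 0.0052
  smooth-fruited bitter: (95 − 91.3125)² / 91.3125 = 0.1489
  smooth-fruited non-bitter: (32 − 30.4375)² / 30.4375 = 0.0802
χ² = 0.1287 + 0.0052 + 0.1489 + 0.0802 = 0.363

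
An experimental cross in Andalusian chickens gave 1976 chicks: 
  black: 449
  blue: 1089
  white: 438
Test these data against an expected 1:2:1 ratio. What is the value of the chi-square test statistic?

Expected counts for N = 1976 under a 1:2:1 ratio (total parts = 4):
  black: 1976 × 1/4 = 494
  blue: 1976 × 2/4 = 988
  white: 1976 × 1/4 = 494
χ² = Σ (O − E)² / E
  black: (449 − 494)² / 494 = 4.0992
  blue: (1089 − 988)² / 988 = 10.3249
  white: (438 − 494)² / 494 = 6.3482
χ² = 4.0992 + 10.3249 + 6.3482 = 20.7723 ≈ 20.772

20.772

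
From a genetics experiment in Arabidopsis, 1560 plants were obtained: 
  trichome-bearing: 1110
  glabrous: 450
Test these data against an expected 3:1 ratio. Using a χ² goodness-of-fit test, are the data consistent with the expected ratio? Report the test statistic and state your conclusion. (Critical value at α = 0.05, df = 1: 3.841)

The 3:1 ratio has 4 parts, so with N = 1560 the expected counts are:
  trichome-bearing: 1560 × 3/4 = 1170
  glabrous: 1560 × 1/4 = 390
χ² = Σ (O − E)² / E
  trichome-bearing: (1110 − 1170)² / 1170 = 3.0769
  glabrous: (450 − 390)² / 390 = 9.2308
χ² = 3.0769 + 9.2308 = 12.3077 ≈ 12.308
Degrees of freedom = 2 − 1 = 1; critical value at α = 0.05 is 3.841.
Since 12.308 > 3.841, we reject the null hypothesis — the data do not fit the 3:1 ratio.

12.308; not consistent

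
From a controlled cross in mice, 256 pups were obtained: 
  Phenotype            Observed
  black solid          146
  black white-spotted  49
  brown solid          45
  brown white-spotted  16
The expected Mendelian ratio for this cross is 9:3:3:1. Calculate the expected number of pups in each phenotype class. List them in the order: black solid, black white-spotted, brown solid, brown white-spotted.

144, 48, 48, 16

Under the 9:3:3:1 hypothesis (Σ ratio = 16, N = 256):
  black solid: 256 × 9/16 = 144
  black white-spotted: 256 × 3/16 = 48
  brown solid: 256 × 3/16 = 48
  brown white-spotted: 256 × 1/16 = 16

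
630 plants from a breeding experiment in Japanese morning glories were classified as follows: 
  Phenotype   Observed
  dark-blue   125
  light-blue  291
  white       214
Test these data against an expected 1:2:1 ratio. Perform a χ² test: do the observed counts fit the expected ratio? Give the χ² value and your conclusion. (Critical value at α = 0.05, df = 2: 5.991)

28.803; not consistent

Expected counts for N = 630 under a 1:2:1 ratio (total parts = 4):
  dark-blue: 630 × 1/4 = 157.5
  light-blue: 630 × 2/4 = 315
  white: 630 × 1/4 = 157.5
χ² = Σ (O − E)² / E
  dark-blue: (125 − 157.5)² / 157.5 = 6.7063
  light-blue: (291 − 315)² / 315 = 1.8286
  white: (214 − 157.5)² / 157.5 = 20.2683
χ² = 6.7063 + 1.8286 + 20.2683 = 28.8032 ≈ 28.803
Degrees of freedom = 3 − 1 = 2; critical value at α = 0.05 is 5.991.
Since 28.803 > 5.991, we reject the null hypothesis — the data do not fit the 1:2:1 ratio.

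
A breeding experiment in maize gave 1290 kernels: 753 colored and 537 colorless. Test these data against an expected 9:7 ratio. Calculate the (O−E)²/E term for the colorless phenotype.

Expected counts for N = 1290 under a 9:7 ratio (total parts = 16):
  colored: 1290 × 9/16 = 725.625
  colorless: 1290 × 7/16 = 564.375
Contribution of colorless: (537 − 564.375)² / 564.375 = 1.3278

1.328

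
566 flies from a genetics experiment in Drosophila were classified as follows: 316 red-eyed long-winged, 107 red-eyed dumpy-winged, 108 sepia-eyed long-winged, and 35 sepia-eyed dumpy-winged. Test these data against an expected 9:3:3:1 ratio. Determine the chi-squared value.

Under the 9:3:3:1 hypothesis (Σ ratio = 16, N = 566):
  red-eyed long-winged: 566 × 9/16 = 318.375
  red-eyed dumpy-winged: 566 × 3/16 = 106.125
  sepia-eyed long-winged: 566 × 3/16 = 106.125
  sepia-eyed dumpy-winged: 566 × 1/16 = 35.375
χ² = Σ (O − E)² / E
  red-eyed long-winged: (316 − 318.375)² / 318.375 = 0.0177
  red-eyed dumpy-winged: (107 − 106.125)² / 106.125 = 0.0072
  sepia-eyed long-winged: (108 − 106.125)² / 106.125 = 0.0331
  sepia-eyed dumpy-winged: (35 − 35.375)² / 35.375 = 0.0040
χ² = 0.0177 + 0.0072 + 0.0331 + 0.0040 = 0.062

0.062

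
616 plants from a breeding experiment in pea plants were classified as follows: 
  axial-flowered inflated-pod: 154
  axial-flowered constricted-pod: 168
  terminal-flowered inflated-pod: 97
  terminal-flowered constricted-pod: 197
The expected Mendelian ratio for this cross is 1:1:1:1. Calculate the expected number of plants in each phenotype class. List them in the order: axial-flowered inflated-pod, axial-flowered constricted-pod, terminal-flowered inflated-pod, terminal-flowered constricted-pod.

Under the 1:1:1:1 hypothesis (Σ ratio = 4, N = 616):
  axial-flowered inflated-pod: 616 × 1/4 = 154
  axial-flowered constricted-pod: 616 × 1/4 = 154
  terminal-flowered inflated-pod: 616 × 1/4 = 154
  terminal-flowered constricted-pod: 616 × 1/4 = 154

154, 154, 154, 154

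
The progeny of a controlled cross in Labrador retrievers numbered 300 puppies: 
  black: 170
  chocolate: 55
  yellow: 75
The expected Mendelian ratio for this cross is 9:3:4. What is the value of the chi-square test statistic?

Total ratio parts = 16. Expected numbers out of 300:
  black: 300 × 9/16 = 168.75
  chocolate: 300 × 3/16 = 56.25
  yellow: 300 × 4/16 = 75
χ² = Σ (O − E)² / E
  black: (170 − 168.75)² / 168.75 = 0.0093
  chocolate: (55 − 56.25)² / 56.25 = 0.0278
  yellow: (75 − 75)² / 75 = 0.0000
χ² = 0.0093 + 0.0278 + 0.0000 = 0.0371 ≈ 0.037

0.037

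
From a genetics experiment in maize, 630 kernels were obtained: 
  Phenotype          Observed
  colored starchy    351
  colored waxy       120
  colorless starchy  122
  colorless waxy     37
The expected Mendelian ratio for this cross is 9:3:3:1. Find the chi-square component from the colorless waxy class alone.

Under the 9:3:3:1 hypothesis (Σ ratio = 16, N = 630):
  colored starchy: 630 × 9/16 = 354.375
  colored waxy: 630 × 3/16 = 118.125
  colorless starchy: 630 × 3/16 = 118.125
  colorless waxy: 630 × 1/16 = 39.375
Contribution of colorless waxy: (37 − 39.375)² / 39.375 = 0.1433

0.143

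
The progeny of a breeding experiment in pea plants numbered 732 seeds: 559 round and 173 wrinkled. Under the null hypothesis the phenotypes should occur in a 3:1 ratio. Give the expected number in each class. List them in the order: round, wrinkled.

549, 183

Expected counts for N = 732 under a 3:1 ratio (total parts = 4):
  round: 732 × 3/4 = 549
  wrinkled: 732 × 1/4 = 183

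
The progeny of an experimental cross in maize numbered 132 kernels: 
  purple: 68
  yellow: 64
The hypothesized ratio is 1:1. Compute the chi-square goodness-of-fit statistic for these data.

0.121

The 1:1 ratio has 2 parts, so with N = 132 the expected counts are:
  purple: 132 × 1/2 = 66
  yellow: 132 × 1/2 = 66
χ² = Σ (O − E)² / E
  purple: (68 − 66)² / 66 = 0.0606
  yellow: (64 − 66)² / 66 = 0.0606
χ² = 0.0606 + 0.0606 = 0.1212 ≈ 0.121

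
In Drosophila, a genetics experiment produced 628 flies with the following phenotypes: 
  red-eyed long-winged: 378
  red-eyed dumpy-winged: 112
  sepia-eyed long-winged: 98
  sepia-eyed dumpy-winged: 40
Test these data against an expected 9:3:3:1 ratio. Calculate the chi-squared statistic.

Under the 9:3:3:1 hypothesis (Σ ratio = 16, N = 628):
  red-eyed long-winged: 628 × 9/16 = 353.25
  red-eyed dumpy-winged: 628 × 3/16 = 117.75
  sepia-eyed long-winged: 628 × 3/16 = 117.75
  sepia-eyed dumpy-winged: 628 × 1/16 = 39.25
χ² = Σ (O − E)² / E
  red-eyed long-winged: (378 − 353.25)² / 353.25 = 1.7341
  red-eyed dumpy-winged: (112 − 117.75)² / 117.75 = 0.2808
  sepia-eyed long-winged: (98 − 117.75)² / 117.75 = 3.3126
  sepia-eyed dumpy-winged: (40 − 39.25)² / 39.25 = 0.0143
χ² = 1.7341 + 0.2808 + 3.3126 + 0.0143 = 5.3418 ≈ 5.342

5.342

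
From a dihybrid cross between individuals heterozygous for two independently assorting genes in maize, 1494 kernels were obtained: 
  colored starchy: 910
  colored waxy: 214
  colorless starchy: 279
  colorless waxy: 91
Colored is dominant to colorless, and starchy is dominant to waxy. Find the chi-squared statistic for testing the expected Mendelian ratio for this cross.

21.443

A dihybrid F₂ with independent assortment and complete dominance at both loci gives a 9:3:3:1 phenotypic ratio.
Total ratio parts = 16. Expected numbers out of 1494:
  colored starchy: 1494 × 9/16 = 840.375
  colored waxy: 1494 × 3/16 = 280.125
  colorless starchy: 1494 × 3/16 = 280.125
  colorless waxy: 1494 × 1/16 = 93.375
χ² = Σ (O − E)² / E
  colored starchy: (910 − 840.375)² / 840.375 = 5.7684
  colored waxy: (214 − 280.125)² / 280.125 = 15.6092
  colorless starchy: (279 − 280.125)² / 280.125 = 0.0045
  colorless waxy: (91 − 93.375)² / 93.375 = 0.0604
χ² = 5.7684 + 15.6092 + 0.0045 + 0.0604 = 21.4425 ≈ 21.443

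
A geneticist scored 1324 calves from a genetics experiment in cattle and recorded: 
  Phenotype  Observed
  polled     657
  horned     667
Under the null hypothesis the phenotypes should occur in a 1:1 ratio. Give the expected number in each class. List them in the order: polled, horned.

662, 662

Under the 1:1 hypothesis (Σ ratio = 2, N = 1324):
  polled: 1324 × 1/2 = 662
  horned: 1324 × 1/2 = 662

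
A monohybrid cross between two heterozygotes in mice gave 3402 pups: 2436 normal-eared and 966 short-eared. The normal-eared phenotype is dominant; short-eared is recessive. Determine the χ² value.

20.914

For a monohybrid cross between heterozygotes with complete dominance, the expected phenotypic ratio is 3:1.
The 3:1 ratio has 4 parts, so with N = 3402 the expected counts are:
  normal-eared: 3402 × 3/4 = 2551.5
  short-eared: 3402 × 1/4 = 850.5
χ² = Σ (O − E)² / E
  normal-eared: (2436 − 2551.5)² / 2551.5 = 5.2284
  short-eared: (966 − 850.5)² / 850.5 = 15.6852
χ² = 5.2284 + 15.6852 = 20.9136 ≈ 20.914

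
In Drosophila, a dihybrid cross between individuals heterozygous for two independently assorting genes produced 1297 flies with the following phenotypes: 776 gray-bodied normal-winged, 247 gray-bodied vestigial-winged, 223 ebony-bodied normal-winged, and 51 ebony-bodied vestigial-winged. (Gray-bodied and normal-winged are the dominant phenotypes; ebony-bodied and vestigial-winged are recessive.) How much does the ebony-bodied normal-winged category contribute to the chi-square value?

1.676

A dihybrid F₂ with independent assortment and complete dominance at both loci gives a 9:3:3:1 phenotypic ratio.
The 9:3:3:1 ratio has 16 parts, so with N = 1297 the expected counts are:
  gray-bodied normal-winged: 1297 × 9/16 = 729.5625
  gray-bodied vestigial-winged: 1297 × 3/16 = 243.1875
  ebony-bodied normal-winged: 1297 × 3/16 = 243.1875
  ebony-bodied vestigial-winged: 1297 × 1/16 = 81.0625
Contribution of ebony-bodied normal-winged: (223 − 243.1875)² / 243.1875 = 1.6758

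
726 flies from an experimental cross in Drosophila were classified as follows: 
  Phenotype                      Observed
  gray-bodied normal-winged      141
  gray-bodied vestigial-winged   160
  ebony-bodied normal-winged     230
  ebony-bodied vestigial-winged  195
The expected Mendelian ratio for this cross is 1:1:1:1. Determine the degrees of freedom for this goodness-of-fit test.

3

A goodness-of-fit test with 4 phenotype classes has df = 4 − 1 = 3.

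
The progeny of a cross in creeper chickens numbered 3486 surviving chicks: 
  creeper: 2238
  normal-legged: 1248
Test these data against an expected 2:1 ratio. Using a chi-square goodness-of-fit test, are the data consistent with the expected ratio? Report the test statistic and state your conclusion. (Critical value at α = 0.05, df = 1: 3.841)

Total ratio parts = 3. Expected numbers out of 3486:
  creeper: 3486 × 2/3 = 2324
  normal-legged: 3486 × 1/3 = 1162
χ² = Σ (O − E)² / E
  creeper: (2238 − 2324)² / 2324 = 3.1824
  normal-legged: (1248 − 1162)² / 1162 = 6.3649
χ² = 3.1824 + 6.3649 = 9.5473 ≈ 9.547
Degrees of freedom = 2 − 1 = 1; critical value at α = 0.05 is 3.841.
Since 9.547 > 3.841, we reject the null hypothesis — the data do not fit the 2:1 ratio.

9.547; not consistent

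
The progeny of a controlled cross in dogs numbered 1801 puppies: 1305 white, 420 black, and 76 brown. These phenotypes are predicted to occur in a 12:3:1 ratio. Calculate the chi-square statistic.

33.490

Under the 12:3:1 hypothesis (Σ ratio = 16, N = 1801):
  white: 1801 × 12/16 = 1350.75
  black: 1801 × 3/16 = 337.6875
  brown: 1801 × 1/16 = 112.5625
χ² = Σ (O − E)² / E
  white: (1305 − 1350.75)² / 1350.75 = 1.5496
  black: (420 − 337.6875)² / 337.6875 = 20.0640
  brown: (76 − 112.5625)² / 112.5625 = 11.8762
χ² = 1.5496 + 20.0640 + 11.8762 = 33.4898 ≈ 33.490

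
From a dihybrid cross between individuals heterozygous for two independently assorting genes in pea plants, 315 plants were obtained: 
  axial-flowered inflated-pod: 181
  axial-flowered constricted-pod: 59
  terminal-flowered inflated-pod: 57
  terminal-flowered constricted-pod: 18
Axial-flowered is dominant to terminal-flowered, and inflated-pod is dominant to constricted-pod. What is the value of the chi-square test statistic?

A dihybrid F₂ with independent assortment and complete dominance at both loci gives a 9:3:3:1 phenotypic ratio.
The 9:3:3:1 ratio has 16 parts, so with N = 315 the expected counts are:
  axial-flowered inflated-pod: 315 × 9/16 = 177.1875
  axial-flowered constricted-pod: 315 × 3/16 = 59.0625
  terminal-flowered inflated-pod: 315 × 3/16 = 59.0625
  terminal-flowered constricted-pod: 315 × 1/16 = 19.6875
χ² = Σ (O − E)² / E
  axial-flowered inflated-pod: (181 − 177.1875)² / 177.1875 = 0.0820
  axial-flowered constricted-pod: (59 − 59.0625)² / 59.0625 = 0.0001
  terminal-flowered inflated-pod: (57 − 59.0625)² / 59.0625 = 0.0720
  terminal-flowered constricted-pod: (18 − 19.6875)² / 19.6875 = 0.1446
χ² = 0.0820 + 0.0001 + 0.0720 + 0.1446 = 0.2987 ≈ 0.299

0.299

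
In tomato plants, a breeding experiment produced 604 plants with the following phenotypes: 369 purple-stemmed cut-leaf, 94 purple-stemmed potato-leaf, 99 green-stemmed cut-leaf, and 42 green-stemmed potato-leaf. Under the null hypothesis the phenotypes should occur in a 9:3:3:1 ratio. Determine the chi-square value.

8.062

Under the 9:3:3:1 hypothesis (Σ ratio = 16, N = 604):
  purple-stemmed cut-leaf: 604 × 9/16 = 339.75
  purple-stemmed potato-leaf: 604 × 3/16 = 113.25
  green-stemmed cut-leaf: 604 × 3/16 = 113.25
  green-stemmed potato-leaf: 604 × 1/16 = 37.75
χ² = Σ (O − E)² / E
  purple-stemmed cut-leaf: (369 − 339.75)² / 339.75 = 2.5182
  purple-stemmed potato-leaf: (94 − 113.25)² / 113.25 = 3.2721
  green-stemmed cut-leaf: (99 − 113.25)² / 113.25 = 1.7930
  green-stemmed potato-leaf: (42 − 37.75)² / 37.75 = 0.4785
χ² = 2.5182 + 3.2721 + 1.7930 + 0.4785 = 8.0618 ≈ 8.062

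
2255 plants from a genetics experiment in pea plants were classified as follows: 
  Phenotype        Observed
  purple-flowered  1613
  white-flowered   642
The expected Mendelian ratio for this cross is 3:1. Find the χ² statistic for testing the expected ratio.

14.482

Expected counts for N = 2255 under a 3:1 ratio (total parts = 4):
  purple-flowered: 2255 × 3/4 = 1691.25
  white-flowered: 2255 × 1/4 = 563.75
χ² = Σ (O − E)² / E
  purple-flowered: (1613 − 1691.25)² / 1691.25 = 3.6204
  white-flowered: (642 − 563.75)² / 563.75 = 10.8613
χ² = 3.6204 + 10.8613 = 14.4817 ≈ 14.482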